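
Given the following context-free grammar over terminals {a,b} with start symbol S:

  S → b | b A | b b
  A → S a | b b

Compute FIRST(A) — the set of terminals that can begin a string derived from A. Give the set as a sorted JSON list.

Compute FIRST by fixpoint:
pass 1:
  A via A→b b: +{b}
  S via S→b: +{b}
  S: {b}  A: {b}
pass 2: (stable)
  S: {b}  A: {b}

FIRST(A) = ["b"]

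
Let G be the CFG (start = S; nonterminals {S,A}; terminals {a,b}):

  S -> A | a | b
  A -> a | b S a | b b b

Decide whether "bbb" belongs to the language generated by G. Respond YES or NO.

Convert to CNF:
  S -> T0 X4 | T0 X5 | a | b
  A -> T0 X2 | T0 X3 | a
  T0 -> b
  T1 -> a
  X2 -> S T1
  X3 -> T0 T0
  X4 -> S T1
  X5 -> T0 T0

CYK fill:
  [0..0]={S,T0}  "b"  orig:{S}
  [1..1]={S,T0}  "b"  orig:{S}
  [2..2]={S,T0}  "b"  orig:{S}
  [0..1]={X3,X5}  "bb"  orig:{}
  [1..2]={X3,X5}  "bb"  orig:{}
  [0..2]={A,S}  "bbb"

S ∈ T[0,2] ⇒ YES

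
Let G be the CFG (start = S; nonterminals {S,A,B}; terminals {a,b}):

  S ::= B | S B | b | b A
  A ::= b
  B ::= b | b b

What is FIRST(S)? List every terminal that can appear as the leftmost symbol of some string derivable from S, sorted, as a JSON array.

Compute FIRST by fixpoint:
pass 1:
  A via A→b: +{b}
  B via B→b: +{b}
  S via S→B: +{b}
  S: {b}  A: {b}  B: {b}
pass 2: (no change)
  S: {b}  A: {b}  B: {b}

FIRST(S) = ["b"]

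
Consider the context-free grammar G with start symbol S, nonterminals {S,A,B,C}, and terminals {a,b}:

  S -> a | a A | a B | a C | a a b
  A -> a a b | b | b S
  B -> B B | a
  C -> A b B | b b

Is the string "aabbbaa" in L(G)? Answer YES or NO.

CNF form of G:
  S -> T0 A | T0 B | T0 C | T0 X4 | a
  A -> T0 X2 | T1 S | b
  B -> B B | a
  C -> A X3 | T1 T1
  T0 -> a
  T1 -> b
  X2 -> T0 T1
  X3 -> T1 B
  X4 -> T0 T1

CYK table (by increasing span):
  [0..0]={B,S,T0}  "a"  orig:{B,S}
  [1..1]={B,S,T0}  "a"  orig:{B,S}
  [2..2]={A,T1}  "b"  orig:{A}
  [3..3]={A,T1}  "b"  orig:{A}
  [4..4]={A,T1}  "b"  orig:{A}
  [5..5]={B,S,T0}  "a"  orig:{B,S}
  [6..6]={B,S,T0}  "a"  orig:{B,S}
  [0..1]={B,S}  "aa"
  [1..2]={S,X2,X4}  "ab"  orig:{S}
  [2..3]={C}  "bb"
  [3..4]={C}  "bb"
  [4..5]={A,X3}  "ba"  orig:{A}
  [5..6]={B,S}  "aa"
  [0..2]={A,S}  "aab"
  [1..3]={S}  "abb"
  [2..4]=∅  "bbb"
  [3..5]={C}  "bba"
  [4..6]={A,X3}  "baa"  orig:{A}
  [0..3]=∅  "aabb"
  [1..4]=∅  "abbb"
  [2..5]=∅  "bbba"
  [3..6]={C}  "bbaa"
  [0..4]=∅  "aabbb"
  [1..5]=∅  "abbba"
  [2..6]=∅  "bbbaa"
  [0..5]=∅  "aabbba"
  [1..6]=∅  "abbbaa"
  [0..6]=∅  "aabbbaa"

S ∉ T[0,6] ⇒ NO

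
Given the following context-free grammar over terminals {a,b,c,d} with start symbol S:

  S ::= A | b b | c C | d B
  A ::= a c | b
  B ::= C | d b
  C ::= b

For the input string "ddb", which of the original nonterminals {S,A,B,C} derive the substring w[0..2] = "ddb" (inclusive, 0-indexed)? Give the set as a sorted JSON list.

CNF form of G:
  S -> T0 T1 | T1 C | T2 B | T3 T3 | b
  A -> T0 T1 | b
  B -> T2 T3 | b
  C -> b
  T0 -> a
  T1 -> c
  T2 -> d
  T3 -> b

CYK fill — only the sub-triangle for w[0..2]:
  cell(0,0) d: {T2}  orig:{}
  cell(1,1) d: {T2}  orig:{}
  cell(2,2) b: {A,B,C,S,T3}  orig:{A,B,C,S}
  cell(0,1) dd: ∅
  cell(1,2) db: {B,S}
  cell(0,2) ddb: {S}

Original NTs in T[0,2] deriving "ddb": ["S"]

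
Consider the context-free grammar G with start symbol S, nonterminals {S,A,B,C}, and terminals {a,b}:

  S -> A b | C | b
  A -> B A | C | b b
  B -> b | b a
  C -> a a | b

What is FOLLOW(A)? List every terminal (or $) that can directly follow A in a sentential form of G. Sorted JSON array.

FIRST iteration:
round 1:
  A via A→b b: +{b}
  B via B→b: +{b}
  C via C→a a: +{a}
  C via C→b: +{b}
  S via S→A b: +{b}
  S via S→C: +{a}
  FIRST(S)={a,b}  FIRST(A)={b}  FIRST(B)={b}  FIRST(C)={a,b}
round 2:
  A via A→C: +{a}
  FIRST(S)={a,b}  FIRST(A)={a,b}  FIRST(B)={b}  FIRST(C)={a,b}
round 3: done
  FIRST(S)={a,b}  FIRST(A)={a,b}  FIRST(B)={b}  FIRST(C)={a,b}

FOLLOW iteration:
seed FOLLOW(S) with $
pass 1:
  A→B A: FOLLOW(B) ⊇ FIRST(A) = {a,b}; new: +{a,b}
  S→A b: FOLLOW(A) ⊇ FIRST(b) = {b}; new: +{b}
  S→C: FOLLOW(C) ⊇ FOLLOW(S) ⊇ {$}; new: +{$}
  FOLLOW[S]={$}  FOLLOW[A]={b}  FOLLOW[B]={a,b}  FOLLOW[C]={$}
pass 2:
  A→C: FOLLOW(C) ⊇ FOLLOW(A) ⊇ {b}; new: +{b}
  FOLLOW[S]={$}  FOLLOW[A]={b}  FOLLOW[B]={a,b}  FOLLOW[C]={$,b}
pass 3: (no change)
  FOLLOW[S]={$}  FOLLOW[A]={b}  FOLLOW[B]={a,b}  FOLLOW[C]={$,b}

FOLLOW(A) = ["b"]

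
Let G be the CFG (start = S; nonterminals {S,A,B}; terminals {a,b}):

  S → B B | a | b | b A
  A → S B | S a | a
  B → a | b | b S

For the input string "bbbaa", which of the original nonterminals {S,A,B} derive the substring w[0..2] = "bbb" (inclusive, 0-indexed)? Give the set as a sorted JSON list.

Convert to CNF:
  S -> B B | T1 A | a | b
  A -> S B | S T0 | a
  B -> T1 S | a | b
  T0 -> a
  T1 -> b

CYK fill, restricted to cells inside w[0..2]:
  T[0,0] 'b' = {B,S,T1}  orig:{B,S}
  T[1,1] 'b' = {B,S,T1}  orig:{B,S}
  T[2,2] 'b' = {B,S,T1}  orig:{B,S}
  T[0,1] 'bb' = {A,B,S}
  T[1,2] 'bb' = {A,B,S}
  T[0,2] 'bbb' = {A,B,S}

Original NTs in T[0,2] deriving "bbb": ["A", "B", "S"]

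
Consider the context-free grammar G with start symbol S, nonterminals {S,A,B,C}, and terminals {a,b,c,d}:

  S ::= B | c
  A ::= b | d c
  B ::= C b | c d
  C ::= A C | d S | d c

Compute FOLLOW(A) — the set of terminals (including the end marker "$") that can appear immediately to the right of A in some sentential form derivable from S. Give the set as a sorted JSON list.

FIRST sets, iterate to fixpoint:
round 1:
  A via A→b: +{b}
  A via A→d c: +{d}
  B via B→c d: +{c}
  C via C→A C: +{b,d}
  S via S→B: +{c}
  FIRST[S]={c}  FIRST[A]={b,d}  FIRST[B]={c}  FIRST[C]={b,d}
round 2:
  B via B→C b: +{b,d}
  S via S→B: +{b,d}
  FIRST[S]={b,c,d}  FIRST[A]={b,d}  FIRST[B]={b,c,d}  FIRST[C]={b,d}
round 3: (no change)
  FIRST[S]={b,c,d}  FIRST[A]={b,d}  FIRST[B]={b,c,d}  FIRST[C]={b,d}

FOLLOW iteration:
initialize: $ ∈ FOLLOW(S)
round 1:
  B→C b: FOLLOW(C) ⊇ FIRST(b) = {b}; new: +{b}
  C→A C: FOLLOW(A) ⊇ FIRST(C) = {b,d}; new: +{b,d}
  C→d S: FOLLOW(S) ⊇ FOLLOW(C) ⊇ {b}; new: +{b}
  S→B: FOLLOW(B) ⊇ FOLLOW(S) ⊇ {$,b}; new: +{$,b}
  FOLLOW(S)={$,b}  FOLLOW(A)={b,d}  FOLLOW(B)={$,b}  FOLLOW(C)={b}
round 2: (stable)
  FOLLOW(S)={$,b}  FOLLOW(A)={b,d}  FOLLOW(B)={$,b}  FOLLOW(C)={b}

FOLLOW(A) = ["b", "d"]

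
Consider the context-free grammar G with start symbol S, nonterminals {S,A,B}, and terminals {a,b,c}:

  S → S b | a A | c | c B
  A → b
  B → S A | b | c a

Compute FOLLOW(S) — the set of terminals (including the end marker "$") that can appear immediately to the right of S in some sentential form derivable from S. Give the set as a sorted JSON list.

FIRST sets, iterate to fixpoint:
[1]
  A via A→b: +{b}
  B via B→b: +{b}
  B via B→c a: +{c}
  S via S→a A: +{a}
  S via S→c: +{c}
  FIRST(S)={a,c}  FIRST(A)={b}  FIRST(B)={b,c}
[2]
  B via B→S A: +{a}
  FIRST(S)={a,c}  FIRST(A)={b}  FIRST(B)={a,b,c}
[3] (no change)
  FIRST(S)={a,c}  FIRST(A)={b}  FIRST(B)={a,b,c}

FOLLOW iteration:
initialize: $ ∈ FOLLOW(S)
pass 1:
  B→S A: FOLLOW(S) ⊇ FIRST(A) = {b}; new: +{b}
  S→a A: FOLLOW(A) ⊇ FOLLOW(S) ⊇ {$,b}; new: +{$,b}
  S→c B: FOLLOW(B) ⊇ FOLLOW(S) ⊇ {$,b}; new: +{$,b}
  S: {$,b}  A: {$,b}  B: {$,b}
pass 2: (stable)
  S: {$,b}  A: {$,b}  B: {$,b}

FOLLOW(S) = ["$", "b"]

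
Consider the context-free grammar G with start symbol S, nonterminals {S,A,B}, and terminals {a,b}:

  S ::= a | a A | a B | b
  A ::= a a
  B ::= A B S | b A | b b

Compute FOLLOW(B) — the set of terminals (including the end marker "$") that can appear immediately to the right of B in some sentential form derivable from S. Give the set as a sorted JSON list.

FIRST sets, iterate to fixpoint:
[1]
  A via A→a a: +{a}
  B via B→A B S: +{a}
  B via B→b A: +{b}
  S via S→a: +{a}
  S via S→b: +{b}
  FIRST[S]={a,b}  FIRST[A]={a}  FIRST[B]={a,b}
[2] done
  FIRST[S]={a,b}  FIRST[A]={a}  FIRST[B]={a,b}

FOLLOW sets:
initialize: $ ∈ FOLLOW(S)
[1]
  B→A B S: FOLLOW(A) ⊇ FIRST(B) = {a,b}; new: +{a,b}
  B→A B S: FOLLOW(B) ⊇ FIRST(S) = {a,b}; new: +{a,b}
  B→A B S: FOLLOW(S) ⊇ FOLLOW(B) ⊇ {a,b}; new: +{a,b}
  S→a A: FOLLOW(A) ⊇ FOLLOW(S) ⊇ {$,a,b}; new: +{$}
  S→a B: FOLLOW(B) ⊇ FOLLOW(S) ⊇ {$,a,b}; new: +{$}
  FOLLOW[S]={$,a,b}  FOLLOW[A]={$,a,b}  FOLLOW[B]={$,a,b}
[2] — fixpoint
  FOLLOW[S]={$,a,b}  FOLLOW[A]={$,a,b}  FOLLOW[B]={$,a,b}

FOLLOW(B) = ["$", "a", "b"]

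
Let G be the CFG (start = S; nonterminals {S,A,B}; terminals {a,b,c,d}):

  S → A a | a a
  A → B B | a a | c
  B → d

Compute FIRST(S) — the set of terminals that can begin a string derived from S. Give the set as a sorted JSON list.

FIRST iteration:
pass 1:
  A via A→a a: +{a}
  A via A→c: +{c}
  B via B→d: +{d}
  S via S→A a: +{a,c}
  S: {a,c}  A: {a,c}  B: {d}
pass 2:
  A via A→B B: +{d}
  S via S→A a: +{d}
  S: {a,c,d}  A: {a,c,d}  B: {d}
pass 3: — fixpoint
  S: {a,c,d}  A: {a,c,d}  B: {d}

FIRST(S) = ["a", "c", "d"]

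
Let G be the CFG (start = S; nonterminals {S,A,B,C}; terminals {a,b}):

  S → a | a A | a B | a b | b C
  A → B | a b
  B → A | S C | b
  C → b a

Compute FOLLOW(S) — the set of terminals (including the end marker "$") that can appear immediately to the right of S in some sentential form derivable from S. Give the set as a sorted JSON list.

FIRST sets, iterate to fixpoint:
[1]
  A via A→a b: +{a}
  B via B→A: +{a}
  B via B→b: +{b}
  C via C→b a: +{b}
  S via S→a: +{a}
  S via S→b C: +{b}
  FIRST[S]={a,b}  FIRST[A]={a}  FIRST[B]={a,b}  FIRST[C]={b}
[2]
  A via A→B: +{b}
  FIRST[S]={a,b}  FIRST[A]={a,b}  FIRST[B]={a,b}  FIRST[C]={b}
[3] (no change)
  FIRST[S]={a,b}  FIRST[A]={a,b}  FIRST[B]={a,b}  FIRST[C]={b}

FOLLOW iteration:
initialize: $ ∈ FOLLOW(S)
pass 1:
  B→S C: FOLLOW(S) ⊇ FIRST(C) = {b}; new: +{b}
  S→a A: FOLLOW(A) ⊇ FOLLOW(S) ⊇ {$,b}; new: +{$,b}
  S→a B: FOLLOW(B) ⊇ FOLLOW(S) ⊇ {$,b}; new: +{$,b}
  S→b C: FOLLOW(C) ⊇ FOLLOW(S) ⊇ {$,b}; new: +{$,b}
  FOLLOW[S]={$,b}  FOLLOW[A]={$,b}  FOLLOW[B]={$,b}  FOLLOW[C]={$,b}
pass 2: — fixpoint
  FOLLOW[S]={$,b}  FOLLOW[A]={$,b}  FOLLOW[B]={$,b}  FOLLOW[C]={$,b}

FOLLOW(S) = ["$", "b"]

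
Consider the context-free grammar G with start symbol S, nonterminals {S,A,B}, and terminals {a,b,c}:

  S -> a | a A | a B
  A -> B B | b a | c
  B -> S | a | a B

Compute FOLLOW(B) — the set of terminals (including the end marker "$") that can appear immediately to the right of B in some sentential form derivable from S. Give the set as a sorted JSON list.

Compute FIRST by fixpoint:
[1]
  A via A→b a: +{b}
  A via A→c: +{c}
  B via B→a: +{a}
  S via S→a: +{a}
  FIRST[S]={a}  FIRST[A]={b,c}  FIRST[B]={a}
[2]
  A via A→B B: +{a}
  FIRST[S]={a}  FIRST[A]={a,b,c}  FIRST[B]={a}
[3] done
  FIRST[S]={a}  FIRST[A]={a,b,c}  FIRST[B]={a}

FOLLOW sets:
FOLLOW(S) := {$}
[1]
  A→B B: FOLLOW(B) ⊇ FIRST(B) = {a}; new: +{a}
  B→S: FOLLOW(S) ⊇ FOLLOW(B) ⊇ {a}; new: +{a}
  S→a A: FOLLOW(A) ⊇ FOLLOW(S) ⊇ {$,a}; new: +{$,a}
  S→a B: FOLLOW(B) ⊇ FOLLOW(S) ⊇ {$,a}; new: +{$}
  FOLLOW[S]={$,a}  FOLLOW[A]={$,a}  FOLLOW[B]={$,a}
[2] — fixpoint
  FOLLOW[S]={$,a}  FOLLOW[A]={$,a}  FOLLOW[B]={$,a}

FOLLOW(B) = ["$", "a"]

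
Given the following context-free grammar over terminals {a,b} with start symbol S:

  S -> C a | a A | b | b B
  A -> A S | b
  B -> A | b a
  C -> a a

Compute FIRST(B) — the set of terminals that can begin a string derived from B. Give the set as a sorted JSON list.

FIRST iteration:
round 1:
  A via A→b: +{b}
  B via B→A: +{b}
  C via C→a a: +{a}
  S via S→C a: +{a}
  S via S→b: +{b}
  S: {a,b}  A: {b}  B: {b}  C: {a}
round 2: (stable)
  S: {a,b}  A: {b}  B: {b}  C: {a}

FIRST(B) = ["b"]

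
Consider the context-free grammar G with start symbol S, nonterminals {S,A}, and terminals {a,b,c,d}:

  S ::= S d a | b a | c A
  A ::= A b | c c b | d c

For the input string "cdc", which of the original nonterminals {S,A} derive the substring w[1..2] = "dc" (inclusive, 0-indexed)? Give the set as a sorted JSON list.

Convert to CNF:
  S -> S X5 | T0 T3 | T1 A
  A -> A T0 | T1 X4 | T2 T1
  T0 -> b
  T1 -> c
  T2 -> d
  T3 -> a
  X4 -> T1 T0
  X5 -> T2 T3

CYK table (by increasing span) — only the sub-triangle for w[1..2]:
  T[1,1] 'd' = {T2}  orig:{}
  T[2,2] 'c' = {T1}  orig:{}
  T[1,2] 'dc' = {A}

Original NTs in T[1,2] deriving "dc": ["A"]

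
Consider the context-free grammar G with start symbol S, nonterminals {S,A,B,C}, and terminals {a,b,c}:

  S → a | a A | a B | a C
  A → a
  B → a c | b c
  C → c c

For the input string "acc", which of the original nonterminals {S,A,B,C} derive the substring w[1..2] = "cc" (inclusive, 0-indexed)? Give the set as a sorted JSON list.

Convert to CNF:
  S -> T0 A | T0 B | T0 C | a
  A -> a
  B -> T0 T1 | T2 T1
  C -> T1 T1
  T0 -> a
  T1 -> c
  T2 -> b

CYK table (by increasing span) (cells [i..j] with 1 ≤ i ≤ j ≤ 2 only):
  cell(1,1) c: {T1}  orig:{}
  cell(2,2) c: {T1}  orig:{}
  cell(1,2) cc: {C}

Original NTs in T[1,2] deriving "cc": ["C"]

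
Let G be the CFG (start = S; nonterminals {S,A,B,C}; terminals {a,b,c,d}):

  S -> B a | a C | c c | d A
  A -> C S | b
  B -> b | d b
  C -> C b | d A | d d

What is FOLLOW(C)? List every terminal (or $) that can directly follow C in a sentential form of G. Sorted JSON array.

Compute FIRST by fixpoint:
pass 1:
  A via A→b: +{b}
  B via B→b: +{b}
  B via B→d b: +{d}
  C via C→d A: +{d}
  S via S→B a: +{b,d}
  S via S→a C: +{a}
  S via S→c c: +{c}
  S: {a,b,c,d}  A: {b}  B: {b,d}  C: {d}
pass 2:
  A via A→C S: +{d}
  S: {a,b,c,d}  A: {b,d}  B: {b,d}  C: {d}
pass 3: (no change)
  S: {a,b,c,d}  A: {b,d}  B: {b,d}  C: {d}

FOLLOW sets:
seed FOLLOW(S) with $
iter 1:
  A→C S: FOLLOW(C) ⊇ FIRST(S) = {a,b,c,d}; new: +{a,b,c,d}
  C→d A: FOLLOW(A) ⊇ FOLLOW(C) ⊇ {a,b,c,d}; new: +{a,b,c,d}
  S→B a: FOLLOW(B) ⊇ FIRST(a) = {a}; new: +{a}
  S→a C: FOLLOW(C) ⊇ FOLLOW(S) ⊇ {$}; new: +{$}
  S→d A: FOLLOW(A) ⊇ FOLLOW(S) ⊇ {$}; new: +{$}
  S: {$}  A: {$,a,b,c,d}  B: {a}  C: {$,a,b,c,d}
iter 2:
  A→C S: FOLLOW(S) ⊇ FOLLOW(A) ⊇ {$,a,b,c,d}; new: +{a,b,c,d}
  S: {$,a,b,c,d}  A: {$,a,b,c,d}  B: {a}  C: {$,a,b,c,d}
iter 3: done
  S: {$,a,b,c,d}  A: {$,a,b,c,d}  B: {a}  C: {$,a,b,c,d}

FOLLOW(C) = ["$", "a", "b", "c", "d"]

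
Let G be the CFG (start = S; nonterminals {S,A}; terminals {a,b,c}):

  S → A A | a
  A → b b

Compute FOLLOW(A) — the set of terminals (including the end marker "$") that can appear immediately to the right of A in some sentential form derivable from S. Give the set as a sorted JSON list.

FIRST iteration:
iter 1:
  A via A→b b: +{b}
  S via S→A A: +{b}
  S via S→a: +{a}
  FIRST[S]={a,b}  FIRST[A]={b}
iter 2: (no change)
  FIRST[S]={a,b}  FIRST[A]={b}

FOLLOW iteration:
seed FOLLOW(S) with $
pass 1:
  S→A A: FOLLOW(A) ⊇ FIRST(A) = {b}; new: +{b}
  S→A A: FOLLOW(A) ⊇ FOLLOW(S) ⊇ {$}; new: +{$}
  FOLLOW[S]={$}  FOLLOW[A]={$,b}
pass 2: done
  FOLLOW[S]={$}  FOLLOW[A]={$,b}

FOLLOW(A) = ["$", "b"]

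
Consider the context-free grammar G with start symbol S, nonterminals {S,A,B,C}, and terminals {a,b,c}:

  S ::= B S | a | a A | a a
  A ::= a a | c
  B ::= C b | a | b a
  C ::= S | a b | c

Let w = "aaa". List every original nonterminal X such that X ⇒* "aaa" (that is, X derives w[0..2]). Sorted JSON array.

Convert to CNF:
  S -> B S | T0 A | T0 T0 | a
  A -> T0 T0 | c
  B -> C T1 | T1 T0 | a
  C -> B S | T0 A | T0 T0 | T0 T1 | a | c
  T0 -> a
  T1 -> b

Fill CYK table bottom-up, restricted to cells inside w[0..2]:
  T[0,0] 'a' = {B,C,S,T0}  orig:{B,C,S}
  T[1,1] 'a' = {B,C,S,T0}  orig:{B,C,S}
  T[2,2] 'a' = {B,C,S,T0}  orig:{B,C,S}
  T[0,1] 'aa' = {A,C,S}
  T[1,2] 'aa' = {A,C,S}
  T[0,2] 'aaa' = {C,S}

Original NTs in T[0,2] deriving "aaa": ["C", "S"]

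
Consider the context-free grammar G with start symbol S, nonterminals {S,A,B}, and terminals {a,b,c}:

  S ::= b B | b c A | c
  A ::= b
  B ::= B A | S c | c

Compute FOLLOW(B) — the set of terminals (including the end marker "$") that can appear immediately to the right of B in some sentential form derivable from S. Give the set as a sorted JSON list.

FIRST sets, iterate to fixpoint:
pass 1:
  A via A→b: +{b}
  B via B→c: +{c}
  S via S→b B: +{b}
  S via S→c: +{c}
  S: {b,c}  A: {b}  B: {c}
pass 2:
  B via B→S c: +{b}
  S: {b,c}  A: {b}  B: {b,c}
pass 3: (no change)
  S: {b,c}  A: {b}  B: {b,c}

Compute FOLLOW by fixpoint:
seed FOLLOW(S) with $
pass 1:
  B→B A: FOLLOW(B) ⊇ FIRST(A) = {b}; new: +{b}
  B→B A: FOLLOW(A) ⊇ FOLLOW(B) ⊇ {b}; new: +{b}
  B→S c: FOLLOW(S) ⊇ FIRST(c) = {c}; new: +{c}
  S→b B: FOLLOW(B) ⊇ FOLLOW(S) ⊇ {$,c}; new: +{$,c}
  S→b c A: FOLLOW(A) ⊇ FOLLOW(S) ⊇ {$,c}; new: +{$,c}
  S: {$,c}  A: {$,b,c}  B: {$,b,c}
pass 2: — fixpoint
  S: {$,c}  A: {$,b,c}  B: {$,b,c}

FOLLOW(B) = ["$", "b", "c"]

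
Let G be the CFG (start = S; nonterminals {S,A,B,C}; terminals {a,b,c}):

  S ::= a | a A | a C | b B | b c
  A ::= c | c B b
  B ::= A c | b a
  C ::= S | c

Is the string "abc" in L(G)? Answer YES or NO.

Convert to CNF:
  S -> T1 B | T1 T0 | T2 A | T2 C | a
  A -> T0 X3 | c
  B -> A T0 | T1 T2
  C -> T1 B | T1 T0 | T2 A | T2 C | a | c
  T0 -> c
  T1 -> b
  T2 -> a
  X3 -> B T1

CYK table (by increasing span):
  cell(0,0) a: {C,S,T2}  orig:{C,S}
  cell(1,1) b: {T1}  orig:{}
  cell(2,2) c: {A,C,T0}  orig:{A,C}
  cell(0,1) ab: ∅
  cell(1,2) bc: {C,S}
  cell(0,2) abc: {C,S}

S ∈ T[0,2] ⇒ YES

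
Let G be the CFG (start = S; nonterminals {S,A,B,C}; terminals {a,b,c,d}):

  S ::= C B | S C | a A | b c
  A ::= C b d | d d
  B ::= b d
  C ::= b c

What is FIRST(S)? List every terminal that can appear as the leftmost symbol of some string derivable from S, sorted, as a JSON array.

FIRST iteration:
[1]
  A via A→d d: +{d}
  B via B→b d: +{b}
  C via C→b c: +{b}
  S via S→C B: +{b}
  S via S→a A: +{a}
  S: {a,b}  A: {d}  B: {b}  C: {b}
[2]
  A via A→C b d: +{b}
  S: {a,b}  A: {b,d}  B: {b}  C: {b}
[3] (stable)
  S: {a,b}  A: {b,d}  B: {b}  C: {b}

FIRST(S) = ["a", "b"]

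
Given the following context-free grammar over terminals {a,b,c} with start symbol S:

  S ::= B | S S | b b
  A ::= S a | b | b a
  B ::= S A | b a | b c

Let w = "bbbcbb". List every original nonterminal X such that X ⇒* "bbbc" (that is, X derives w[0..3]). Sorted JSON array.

CNF form of G:
  S -> S A | S S | T1 T0 | T1 T1 | T1 T2
  A -> S T0 | T1 T0 | b
  B -> S A | T1 T0 | T1 T2
  T0 -> a
  T1 -> b
  T2 -> c

CYK fill (cells [i..j] with 0 ≤ i ≤ j ≤ 3 only):
  cell(0,0) b: {A,T1}  orig:{A}
  cell(1,1) b: {A,T1}  orig:{A}
  cell(2,2) b: {A,T1}  orig:{A}
  cell(3,3) c: {T2}  orig:{}
  cell(0,1) bb: {S}
  cell(1,2) bb: {S}
  cell(2,3) bc: {B,S}
  cell(0,2) bbb: {B,S}
  cell(1,3) bbc: ∅
  cell(0,3) bbbc: {S}

Original NTs in T[0,3] deriving "bbbc": ["S"]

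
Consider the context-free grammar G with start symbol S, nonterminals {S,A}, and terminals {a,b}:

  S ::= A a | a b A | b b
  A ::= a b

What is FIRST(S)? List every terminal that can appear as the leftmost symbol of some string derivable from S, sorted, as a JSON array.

Compute FIRST by fixpoint:
pass 1:
  A via A→a b: +{a}
  S via S→A a: +{a}
  S via S→b b: +{b}
  FIRST(S)={a,b}  FIRST(A)={a}
pass 2: done
  FIRST(S)={a,b}  FIRST(A)={a}

FIRST(S) = ["a", "b"]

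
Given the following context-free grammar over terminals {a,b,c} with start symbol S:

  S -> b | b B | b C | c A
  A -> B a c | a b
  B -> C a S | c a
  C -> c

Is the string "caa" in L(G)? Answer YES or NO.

Convert to CNF:
  S -> T1 A | T2 B | T2 C | b
  A -> B X3 | T0 T2
  B -> C X4 | T1 T0
  C -> c
  T0 -> a
  T1 -> c
  T2 -> b
  X3 -> T0 T1
  X4 -> T0 S

Fill CYK table bottom-up:
  T[0,0] 'c' = {C,T1}  orig:{C}
  T[1,1] 'a' = {T0}  orig:{}
  T[2,2] 'a' = {T0}  orig:{}
  T[0,1] 'ca' = {B}
  T[1,2] 'aa' = ∅
  T[0,2] 'caa' = ∅

S ∉ T[0,2] ⇒ NO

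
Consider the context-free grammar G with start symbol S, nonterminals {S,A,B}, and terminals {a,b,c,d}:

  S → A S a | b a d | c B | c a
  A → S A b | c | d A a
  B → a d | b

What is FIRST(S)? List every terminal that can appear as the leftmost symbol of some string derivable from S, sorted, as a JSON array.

FIRST sets, iterate to fixpoint:
[1]
  A via A→c: +{c}
  A via A→d A a: +{d}
  B via B→a d: +{a}
  B via B→b: +{b}
  S via S→A S a: +{c,d}
  S via S→b a d: +{b}
  FIRST(S)={b,c,d}  FIRST(A)={c,d}  FIRST(B)={a,b}
[2]
  A via A→S A b: +{b}
  FIRST(S)={b,c,d}  FIRST(A)={b,c,d}  FIRST(B)={a,b}
[3] (stable)
  FIRST(S)={b,c,d}  FIRST(A)={b,c,d}  FIRST(B)={a,b}

FIRST(S) = ["b", "c", "d"]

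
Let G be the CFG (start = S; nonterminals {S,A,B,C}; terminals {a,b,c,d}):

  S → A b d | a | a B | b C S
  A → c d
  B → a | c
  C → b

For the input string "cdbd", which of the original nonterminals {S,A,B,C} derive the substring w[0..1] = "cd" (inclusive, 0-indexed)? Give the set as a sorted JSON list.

Convert to CNF:
  S -> A X4 | T2 X5 | T3 B | a
  A -> T0 T1
  B -> a | c
  C -> b
  T0 -> c
  T1 -> d
  T2 -> b
  T3 -> a
  X4 -> T2 T1
  X5 -> C S

CYK fill — only the sub-triangle for w[0..1]:
  [0..0]={B,T0}  "c"  orig:{B}
  [1..1]={T1}  "d"  orig:{}
  [0..1]={A}  "cd"

Original NTs in T[0,1] deriving "cd": ["A"]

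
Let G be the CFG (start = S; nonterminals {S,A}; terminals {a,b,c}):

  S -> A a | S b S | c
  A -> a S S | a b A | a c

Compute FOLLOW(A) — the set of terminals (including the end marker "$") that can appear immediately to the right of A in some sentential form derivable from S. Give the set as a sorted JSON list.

FIRST iteration:
pass 1:
  A via A→a S S: +{a}
  S via S→A a: +{a}
  S via S→c: +{c}
  S: {a,c}  A: {a}
pass 2: (no change)
  S: {a,c}  A: {a}

FOLLOW sets:
initialize: $ ∈ FOLLOW(S)
round 1:
  A→a S S: FOLLOW(S) ⊇ FIRST(S) = {a,c}; new: +{a,c}
  S→A a: FOLLOW(A) ⊇ FIRST(a) = {a}; new: +{a}
  S→S b S: FOLLOW(S) ⊇ FIRST(b) = {b}; new: +{b}
  FOLLOW(S)={$,a,b,c}  FOLLOW(A)={a}
round 2: done
  FOLLOW(S)={$,a,b,c}  FOLLOW(A)={a}

FOLLOW(A) = ["a"]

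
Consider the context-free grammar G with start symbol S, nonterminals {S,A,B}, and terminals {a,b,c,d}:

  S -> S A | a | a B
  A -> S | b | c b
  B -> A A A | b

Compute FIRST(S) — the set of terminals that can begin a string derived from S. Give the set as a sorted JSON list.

FIRST iteration:
round 1:
  A via A→b: +{b}
  A via A→c b: +{c}
  B via B→A A A: +{b,c}
  S via S→a: +{a}
  S: {a}  A: {b,c}  B: {b,c}
round 2:
  A via A→S: +{a}
  B via B→A A A: +{a}
  S: {a}  A: {a,b,c}  B: {a,b,c}
round 3: — fixpoint
  S: {a}  A: {a,b,c}  B: {a,b,c}

FIRST(S) = ["a"]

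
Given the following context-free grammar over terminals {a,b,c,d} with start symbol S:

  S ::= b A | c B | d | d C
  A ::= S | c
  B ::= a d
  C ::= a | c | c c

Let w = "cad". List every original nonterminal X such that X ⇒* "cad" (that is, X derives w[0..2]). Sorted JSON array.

CNF form of G:
  S -> T0 A | T1 B | T2 C | d
  A -> T0 A | T1 B | T2 C | c | d
  B -> T3 T2
  C -> T1 T1 | a | c
  T0 -> b
  T1 -> c
  T2 -> d
  T3 -> a

Fill CYK table bottom-up — only the sub-triangle for w[0..2]:
  [0..0]={A,C,T1}  "c"  orig:{A,C}
  [1..1]={C,T3}  "a"  orig:{C}
  [2..2]={A,S,T2}  "d"  orig:{A,S}
  [0..1]=∅  "ca"
  [1..2]={B}  "ad"
  [0..2]={A,S}  "cad"

Original NTs in T[0,2] deriving "cad": ["A", "S"]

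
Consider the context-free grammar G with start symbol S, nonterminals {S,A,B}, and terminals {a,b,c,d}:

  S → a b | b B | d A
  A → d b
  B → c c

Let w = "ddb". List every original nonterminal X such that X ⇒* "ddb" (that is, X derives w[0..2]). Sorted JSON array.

CNF form of G:
  S -> T0 A | T1 B | T3 T1
  A -> T0 T1
  B -> T2 T2
  T0 -> d
  T1 -> b
  T2 -> c
  T3 -> a

CYK fill, restricted to cells inside w[0..2]:
  cell(0,0) d: {T0}  orig:{}
  cell(1,1) d: {T0}  orig:{}
  cell(2,2) b: {T1}  orig:{}
  cell(0,1) dd: ∅
  cell(1,2) db: {A}
  cell(0,2) ddb: {S}

Original NTs in T[0,2] deriving "ddb": ["S"]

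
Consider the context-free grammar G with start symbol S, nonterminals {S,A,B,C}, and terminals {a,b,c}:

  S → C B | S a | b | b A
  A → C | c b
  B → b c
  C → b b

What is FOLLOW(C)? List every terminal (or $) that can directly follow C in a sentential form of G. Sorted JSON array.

FIRST sets, iterate to fixpoint:
round 1:
  A via A→c b: +{c}
  B via B→b c: +{b}
  C via C→b b: +{b}
  S via S→C B: +{b}
  FIRST[S]={b}  FIRST[A]={c}  FIRST[B]={b}  FIRST[C]={b}
round 2:
  A via A→C: +{b}
  FIRST[S]={b}  FIRST[A]={b,c}  FIRST[B]={b}  FIRST[C]={b}
round 3: (no change)
  FIRST[S]={b}  FIRST[A]={b,c}  FIRST[B]={b}  FIRST[C]={b}

FOLLOW sets:
seed FOLLOW(S) with $
iter 1:
  S→C B: FOLLOW(C) ⊇ FIRST(B) = {b}; new: +{b}
  S→C B: FOLLOW(B) ⊇ FOLLOW(S) ⊇ {$}; new: +{$}
  S→S a: FOLLOW(S) ⊇ FIRST(a) = {a}; new: +{a}
  S→b A: FOLLOW(A) ⊇ FOLLOW(S) ⊇ {$,a}; new: +{$,a}
  FOLLOW[S]={$,a}  FOLLOW[A]={$,a}  FOLLOW[B]={$}  FOLLOW[C]={b}
iter 2:
  A→C: FOLLOW(C) ⊇ FOLLOW(A) ⊇ {$,a}; new: +{$,a}
  S→C B: FOLLOW(B) ⊇ FOLLOW(S) ⊇ {$,a}; new: +{a}
  FOLLOW[S]={$,a}  FOLLOW[A]={$,a}  FOLLOW[B]={$,a}  FOLLOW[C]={$,a,b}
iter 3: (stable)
  FOLLOW[S]={$,a}  FOLLOW[A]={$,a}  FOLLOW[B]={$,a}  FOLLOW[C]={$,a,b}

FOLLOW(C) = ["$", "a", "b"]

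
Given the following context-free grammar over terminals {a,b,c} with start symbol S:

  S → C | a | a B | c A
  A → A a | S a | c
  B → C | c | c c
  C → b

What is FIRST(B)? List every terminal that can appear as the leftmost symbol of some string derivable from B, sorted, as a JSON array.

Compute FIRST by fixpoint:
round 1:
  A via A→c: +{c}
  B via B→c: +{c}
  C via C→b: +{b}
  S via S→C: +{b}
  S via S→a: +{a}
  S via S→c A: +{c}
  FIRST[S]={a,b,c}  FIRST[A]={c}  FIRST[B]={c}  FIRST[C]={b}
round 2:
  A via A→S a: +{a,b}
  B via B→C: +{b}
  FIRST[S]={a,b,c}  FIRST[A]={a,b,c}  FIRST[B]={b,c}  FIRST[C]={b}
round 3: (no change)
  FIRST[S]={a,b,c}  FIRST[A]={a,b,c}  FIRST[B]={b,c}  FIRST[C]={b}

FIRST(B) = ["b", "c"]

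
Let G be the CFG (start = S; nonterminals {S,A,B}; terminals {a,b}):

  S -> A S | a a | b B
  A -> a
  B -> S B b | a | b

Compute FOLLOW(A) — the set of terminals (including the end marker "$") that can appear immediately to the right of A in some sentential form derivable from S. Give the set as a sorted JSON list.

FIRST iteration:
[1]
  A via A→a: +{a}
  B via B→a: +{a}
  B via B→b: +{b}
  S via S→A S: +{a}
  S via S→b B: +{b}
  FIRST[S]={a,b}  FIRST[A]={a}  FIRST[B]={a,b}
[2] done
  FIRST[S]={a,b}  FIRST[A]={a}  FIRST[B]={a,b}

FOLLOW iteration:
initialize: $ ∈ FOLLOW(S)
iter 1:
  B→S B b: FOLLOW(S) ⊇ FIRST(B) = {a,b}; new: +{a,b}
  B→S B b: FOLLOW(B) ⊇ FIRST(b) = {b}; new: +{b}
  S→A S: FOLLOW(A) ⊇ FIRST(S) = {a,b}; new: +{a,b}
  S→b B: FOLLOW(B) ⊇ FOLLOW(S) ⊇ {$,a,b}; new: +{$,a}
  FOLLOW[S]={$,a,b}  FOLLOW[A]={a,b}  FOLLOW[B]={$,a,b}
iter 2: (stable)
  FOLLOW[S]={$,a,b}  FOLLOW[A]={a,b}  FOLLOW[B]={$,a,b}

FOLLOW(A) = ["a", "b"]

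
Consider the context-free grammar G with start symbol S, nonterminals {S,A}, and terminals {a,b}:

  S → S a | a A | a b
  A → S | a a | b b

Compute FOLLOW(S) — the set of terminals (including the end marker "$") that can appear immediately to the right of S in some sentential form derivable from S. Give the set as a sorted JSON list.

Compute FIRST by fixpoint:
pass 1:
  A via A→a a: +{a}
  A via A→b b: +{b}
  S via S→a A: +{a}
  S: {a}  A: {a,b}
pass 2: done
  S: {a}  A: {a,b}

FOLLOW iteration:
initialize: $ ∈ FOLLOW(S)
[1]
  S→S a: FOLLOW(S) ⊇ FIRST(a) = {a}; new: +{a}
  S→a A: FOLLOW(A) ⊇ FOLLOW(S) ⊇ {$,a}; new: +{$,a}
  FOLLOW(S)={$,a}  FOLLOW(A)={$,a}
[2] (no change)
  FOLLOW(S)={$,a}  FOLLOW(A)={$,a}

FOLLOW(S) = ["$", "a"]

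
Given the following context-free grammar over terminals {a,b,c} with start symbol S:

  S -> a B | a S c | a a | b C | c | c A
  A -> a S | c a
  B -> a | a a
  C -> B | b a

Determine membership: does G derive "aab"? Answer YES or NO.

Convert to CNF:
  S -> T0 B | T0 T0 | T0 X3 | T1 A | T2 C | c
  A -> T0 S | T1 T0
  B -> T0 T0 | a
  C -> T0 T0 | T2 T0 | a
  T0 -> a
  T1 -> c
  T2 -> b
  X3 -> S T1

CYK table (by increasing span):
  [0..0]={B,C,T0}  "a"  orig:{B,C}
  [1..1]={B,C,T0}  "a"  orig:{B,C}
  [2..2]={T2}  "b"  orig:{}
  [0..1]={B,C,S}  "aa"
  [1..2]=∅  "ab"
  [0..2]=∅  "aab"

S ∉ T[0,2] ⇒ NO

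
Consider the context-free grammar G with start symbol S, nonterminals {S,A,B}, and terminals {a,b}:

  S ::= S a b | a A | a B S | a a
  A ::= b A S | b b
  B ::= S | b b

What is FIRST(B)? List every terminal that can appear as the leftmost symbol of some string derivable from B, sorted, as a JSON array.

FIRST sets, iterate to fixpoint:
[1]
  A via A→b A S: +{b}
  B via B→b b: +{b}
  S via S→a A: +{a}
  FIRST[S]={a}  FIRST[A]={b}  FIRST[B]={b}
[2]
  B via B→S: +{a}
  FIRST[S]={a}  FIRST[A]={b}  FIRST[B]={a,b}
[3] (stable)
  FIRST[S]={a}  FIRST[A]={b}  FIRST[B]={a,b}

FIRST(B) = ["a", "b"]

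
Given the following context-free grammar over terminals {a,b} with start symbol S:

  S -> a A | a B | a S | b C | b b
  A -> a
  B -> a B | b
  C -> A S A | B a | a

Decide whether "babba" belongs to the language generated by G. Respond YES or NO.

Convert to CNF:
  S -> T0 A | T0 B | T0 S | T1 C | T1 T1
  A -> a
  B -> T0 B | b
  C -> A X2 | B T0 | a
  T0 -> a
  T1 -> b
  X2 -> S A

Fill CYK table bottom-up:
  cell(0,0) b: {B,T1}  orig:{B}
  cell(1,1) a: {A,C,T0}  orig:{A,C}
  cell(2,2) b: {B,T1}  orig:{B}
  cell(3,3) b: {B,T1}  orig:{B}
  cell(4,4) a: {A,C,T0}  orig:{A,C}
  cell(0,1) ba: {C,S}
  cell(1,2) ab: {B,S}
  cell(2,3) bb: {S}
  cell(3,4) ba: {C,S}
  cell(0,2) bab: ∅
  cell(1,3) abb: {S}
  cell(2,4) bba: {S,X2}  orig:{S}
  cell(0,3) babb: ∅
  cell(1,4) abba: {C,S,X2}  orig:{C,S}
  cell(0,4) babba: {S}

S ∈ T[0,4] ⇒ YES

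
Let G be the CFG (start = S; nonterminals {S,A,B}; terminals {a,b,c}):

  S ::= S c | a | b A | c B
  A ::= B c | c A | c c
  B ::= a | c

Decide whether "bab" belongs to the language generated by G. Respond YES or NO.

CNF form of G:
  S -> S T0 | T0 B | T1 A | a
  A -> B T0 | T0 A | T0 T0
  B -> a | c
  T0 -> c
  T1 -> b

Fill CYK table bottom-up:
  cell(0,0) b: {T1}  orig:{}
  cell(1,1) a: {B,S}
  cell(2,2) b: {T1}  orig:{}
  cell(0,1) ba: ∅
  cell(1,2) ab: ∅
  cell(0,2) bab: ∅

S ∉ T[0,2] ⇒ NO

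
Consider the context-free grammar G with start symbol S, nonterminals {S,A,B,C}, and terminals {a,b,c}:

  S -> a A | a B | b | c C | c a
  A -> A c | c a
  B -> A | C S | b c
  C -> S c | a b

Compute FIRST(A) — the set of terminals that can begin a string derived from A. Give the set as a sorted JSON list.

Compute FIRST by fixpoint:
pass 1:
  A via A→c a: +{c}
  B via B→A: +{c}
  B via B→b c: +{b}
  C via C→a b: +{a}
  S via S→a A: +{a}
  S via S→b: +{b}
  S via S→c C: +{c}
  FIRST(S)={a,b,c}  FIRST(A)={c}  FIRST(B)={b,c}  FIRST(C)={a}
pass 2:
  B via B→C S: +{a}
  C via C→S c: +{b,c}
  FIRST(S)={a,b,c}  FIRST(A)={c}  FIRST(B)={a,b,c}  FIRST(C)={a,b,c}
pass 3: (no change)
  FIRST(S)={a,b,c}  FIRST(A)={c}  FIRST(B)={a,b,c}  FIRST(C)={a,b,c}

FIRST(A) = ["c"]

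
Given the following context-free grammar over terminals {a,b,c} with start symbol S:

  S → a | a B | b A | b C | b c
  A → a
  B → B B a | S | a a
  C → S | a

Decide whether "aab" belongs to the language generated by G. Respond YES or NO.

CNF form of G:
  S -> T0 B | T1 A | T1 C | T1 T2 | a
  A -> a
  B -> B X3 | T0 B | T0 T0 | T1 A | T1 C | T1 T2 | a
  C -> T0 B | T1 A | T1 C | T1 T2 | a
  T0 -> a
  T1 -> b
  T2 -> c
  X3 -> B T0

CYK fill:
  cell(0,0) a: {A,B,C,S,T0}  orig:{A,B,C,S}
  cell(1,1) a: {A,B,C,S,T0}  orig:{A,B,C,S}
  cell(2,2) b: {T1}  orig:{}
  cell(0,1) aa: {B,C,S,X3}  orig:{B,C,S}
  cell(1,2) ab: ∅
  cell(0,2) aab: ∅

S ∉ T[0,2] ⇒ NO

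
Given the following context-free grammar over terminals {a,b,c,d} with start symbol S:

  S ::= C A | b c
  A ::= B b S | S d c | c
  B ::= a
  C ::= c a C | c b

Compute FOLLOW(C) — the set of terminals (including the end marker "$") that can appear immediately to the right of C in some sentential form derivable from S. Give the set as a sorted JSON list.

Compute FIRST by fixpoint:
round 1:
  A via A→c: +{c}
  B via B→a: +{a}
  C via C→c a C: +{c}
  S via S→C A: +{c}
  S via S→b c: +{b}
  FIRST[S]={b,c}  FIRST[A]={c}  FIRST[B]={a}  FIRST[C]={c}
round 2:
  A via A→B b S: +{a}
  A via A→S d c: +{b}
  FIRST[S]={b,c}  FIRST[A]={a,b,c}  FIRST[B]={a}  FIRST[C]={c}
round 3: (no change)
  FIRST[S]={b,c}  FIRST[A]={a,b,c}  FIRST[B]={a}  FIRST[C]={c}

Compute FOLLOW by fixpoint:
initialize: $ ∈ FOLLOW(S)
[1]
  A→B b S: FOLLOW(B) ⊇ FIRST(b) = {b}; new: +{b}
  A→S d c: FOLLOW(S) ⊇ FIRST(d) = {d}; new: +{d}
  S→C A: FOLLOW(C) ⊇ FIRST(A) = {a,b,c}; new: +{a,b,c}
  S→C A: FOLLOW(A) ⊇ FOLLOW(S) ⊇ {$,d}; new: +{$,d}
  S: {$,d}  A: {$,d}  B: {b}  C: {a,b,c}
[2] done
  S: {$,d}  A: {$,d}  B: {b}  C: {a,b,c}

FOLLOW(C) = ["a", "b", "c"]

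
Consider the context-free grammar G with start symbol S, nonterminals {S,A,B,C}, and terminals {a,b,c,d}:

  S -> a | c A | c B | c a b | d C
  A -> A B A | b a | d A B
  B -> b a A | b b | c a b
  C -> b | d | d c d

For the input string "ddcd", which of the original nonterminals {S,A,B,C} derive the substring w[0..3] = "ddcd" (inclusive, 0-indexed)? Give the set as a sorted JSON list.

CNF form of G:
  S -> T2 C | T3 A | T3 B | T3 X9 | a
  A -> A X4 | T0 T1 | T2 X5
  B -> T0 T0 | T0 X6 | T3 X7
  C -> T2 X8 | b | d
  T0 -> b
  T1 -> a
  T2 -> d
  T3 -> c
  X4 -> B A
  X5 -> A B
  X6 -> T1 A
  X7 -> T1 T0
  X8 -> T3 T2
  X9 -> T1 T0

CYK table (by increasing span), restricted to cells inside w[0..3]:
  cell(0,0) d: {C,T2}  orig:{C}
  cell(1,1) d: {C,T2}  orig:{C}
  cell(2,2) c: {T3}  orig:{}
  cell(3,3) d: {C,T2}  orig:{C}
  cell(0,1) dd: {S}
  cell(1,2) dc: ∅
  cell(2,3) cd: {X8}  orig:{}
  cell(0,2) ddc: ∅
  cell(1,3) dcd: {C}
  cell(0,3) ddcd: {S}

Original NTs in T[0,3] deriving "ddcd": ["S"]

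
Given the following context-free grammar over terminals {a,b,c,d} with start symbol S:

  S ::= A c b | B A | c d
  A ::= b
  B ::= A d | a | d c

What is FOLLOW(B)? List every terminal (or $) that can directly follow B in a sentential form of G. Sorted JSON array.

FIRST sets, iterate to fixpoint:
iter 1:
  A via A→b: +{b}
  B via B→A d: +{b}
  B via B→a: +{a}
  B via B→d c: +{d}
  S via S→A c b: +{b}
  S via S→B A: +{a,d}
  S via S→c d: +{c}
  FIRST(S)={a,b,c,d}  FIRST(A)={b}  FIRST(B)={a,b,d}
iter 2: — fixpoint
  FIRST(S)={a,b,c,d}  FIRST(A)={b}  FIRST(B)={a,b,d}

Compute FOLLOW by fixpoint:
FOLLOW(S) := {$}
[1]
  B→A d: FOLLOW(A) ⊇ FIRST(d) = {d}; new: +{d}
  S→A c b: FOLLOW(A) ⊇ FIRST(c) = {c}; new: +{c}
  S→B A: FOLLOW(B) ⊇ FIRST(A) = {b}; new: +{b}
  S→B A: FOLLOW(A) ⊇ FOLLOW(S) ⊇ {$}; new: +{$}
  FOLLOW(S)={$}  FOLLOW(A)={$,c,d}  FOLLOW(B)={b}
[2] (stable)
  FOLLOW(S)={$}  FOLLOW(A)={$,c,d}  FOLLOW(B)={b}

FOLLOW(B) = ["b"]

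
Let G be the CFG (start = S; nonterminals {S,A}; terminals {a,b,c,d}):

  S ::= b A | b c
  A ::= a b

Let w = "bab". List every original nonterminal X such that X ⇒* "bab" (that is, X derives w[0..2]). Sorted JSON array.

Convert to CNF:
  S -> T1 A | T1 T2
  A -> T0 T1
  T0 -> a
  T1 -> b
  T2 -> c

CYK table (by increasing span) — only the sub-triangle for w[0..2]:
  [0..0]={T1}  "b"  orig:{}
  [1..1]={T0}  "a"  orig:{}
  [2..2]={T1}  "b"  orig:{}
  [0..1]=∅  "ba"
  [1..2]={A}  "ab"
  [0..2]={S}  "bab"

Original NTs in T[0,2] deriving "bab": ["S"]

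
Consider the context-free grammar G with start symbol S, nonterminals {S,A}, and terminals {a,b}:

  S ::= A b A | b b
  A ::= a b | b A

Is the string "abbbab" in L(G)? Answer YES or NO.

Convert to CNF:
  S -> A X2 | T1 T1
  A -> T0 T1 | T1 A
  T0 -> a
  T1 -> b
  X2 -> T1 A

CYK fill:
  cell(0,0) a: {T0}  orig:{}
  cell(1,1) b: {T1}  orig:{}
  cell(2,2) b: {T1}  orig:{}
  cell(3,3) b: {T1}  orig:{}
  cell(4,4) a: {T0}  orig:{}
  cell(5,5) b: {T1}  orig:{}
  cell(0,1) ab: {A}
  cell(1,2) bb: {S}
  cell(2,3) bb: {S}
  cell(3,4) ba: ∅
  cell(4,5) ab: {A}
  cell(0,2) abb: ∅
  cell(1,3) bbb: ∅
  cell(2,4) bba: ∅
  cell(3,5) bab: {A,X2}  orig:{A}
  cell(0,3) abbb: ∅
  cell(1,4) bbba: ∅
  cell(2,5) bbab: {A,X2}  orig:{A}
  cell(0,4) abbba: ∅
  cell(1,5) bbbab: {A,X2}  orig:{A}
  cell(0,5) abbbab: {S}

S ∈ T[0,5] ⇒ YES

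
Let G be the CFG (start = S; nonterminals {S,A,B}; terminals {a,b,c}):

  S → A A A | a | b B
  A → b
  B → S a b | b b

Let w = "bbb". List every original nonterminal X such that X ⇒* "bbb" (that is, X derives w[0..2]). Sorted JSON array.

CNF form of G:
  S -> A X3 | T1 B | a
  A -> b
  B -> S X2 | T1 T1
  T0 -> a
  T1 -> b
  X2 -> T0 T1
  X3 -> A A

CYK table (by increasing span) (cells [i..j] with 0 ≤ i ≤ j ≤ 2 only):
  cell(0,0) b: {A,T1}  orig:{A}
  cell(1,1) b: {A,T1}  orig:{A}
  cell(2,2) b: {A,T1}  orig:{A}
  cell(0,1) bb: {B,X3}  orig:{B}
  cell(1,2) bb: {B,X3}  orig:{B}
  cell(0,2) bbb: {S}

Original NTs in T[0,2] deriving "bbb": ["S"]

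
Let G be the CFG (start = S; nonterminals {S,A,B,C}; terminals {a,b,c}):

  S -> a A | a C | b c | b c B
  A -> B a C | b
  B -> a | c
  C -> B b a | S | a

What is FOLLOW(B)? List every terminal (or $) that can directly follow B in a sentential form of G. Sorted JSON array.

FIRST iteration:
round 1:
  A via A→b: +{b}
  B via B→a: +{a}
  B via B→c: +{c}
  C via C→B b a: +{a,c}
  S via S→a A: +{a}
  S via S→b c: +{b}
  FIRST[S]={a,b}  FIRST[A]={b}  FIRST[B]={a,c}  FIRST[C]={a,c}
round 2:
  A via A→B a C: +{a,c}
  C via C→S: +{b}
  FIRST[S]={a,b}  FIRST[A]={a,b,c}  FIRST[B]={a,c}  FIRST[C]={a,b,c}
round 3: (stable)
  FIRST[S]={a,b}  FIRST[A]={a,b,c}  FIRST[B]={a,c}  FIRST[C]={a,b,c}

Compute FOLLOW by fixpoint:
FOLLOW(S) := {$}
pass 1:
  A→B a C: FOLLOW(B) ⊇ FIRST(a) = {a}; new: +{a}
  C→B b a: FOLLOW(B) ⊇ FIRST(b) = {b}; new: +{b}
  S→a A: FOLLOW(A) ⊇ FOLLOW(S) ⊇ {$}; new: +{$}
  S→a C: FOLLOW(C) ⊇ FOLLOW(S) ⊇ {$}; new: +{$}
  S→b c B: FOLLOW(B) ⊇ FOLLOW(S) ⊇ {$}; new: +{$}
  FOLLOW[S]={$}  FOLLOW[A]={$}  FOLLOW[B]={$,a,b}  FOLLOW[C]={$}
pass 2: (stable)
  FOLLOW[S]={$}  FOLLOW[A]={$}  FOLLOW[B]={$,a,b}  FOLLOW[C]={$}

FOLLOW(B) = ["$", "a", "b"]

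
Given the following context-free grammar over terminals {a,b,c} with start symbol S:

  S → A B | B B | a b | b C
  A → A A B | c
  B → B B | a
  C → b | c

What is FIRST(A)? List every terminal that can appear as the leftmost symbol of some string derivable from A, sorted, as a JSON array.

FIRST sets, iterate to fixpoint:
pass 1:
  A via A→c: +{c}
  B via B→a: +{a}
  C via C→b: +{b}
  C via C→c: +{c}
  S via S→A B: +{c}
  S via S→B B: +{a}
  S via S→b C: +{b}
  FIRST[S]={a,b,c}  FIRST[A]={c}  FIRST[B]={a}  FIRST[C]={b,c}
pass 2: (stable)
  FIRST[S]={a,b,c}  FIRST[A]={c}  FIRST[B]={a}  FIRST[C]={b,c}

FIRST(A) = ["c"]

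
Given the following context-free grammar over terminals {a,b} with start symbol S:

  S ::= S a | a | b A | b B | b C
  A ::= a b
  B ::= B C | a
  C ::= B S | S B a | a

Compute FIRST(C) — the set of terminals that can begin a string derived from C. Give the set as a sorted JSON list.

Compute FIRST by fixpoint:
iter 1:
  A via A→a b: +{a}
  B via B→a: +{a}
  C via C→B S: +{a}
  S via S→a: +{a}
  S via S→b A: +{b}
  S: {a,b}  A: {a}  B: {a}  C: {a}
iter 2:
  C via C→S B a: +{b}
  S: {a,b}  A: {a}  B: {a}  C: {a,b}
iter 3: — fixpoint
  S: {a,b}  A: {a}  B: {a}  C: {a,b}

FIRST(C) = ["a", "b"]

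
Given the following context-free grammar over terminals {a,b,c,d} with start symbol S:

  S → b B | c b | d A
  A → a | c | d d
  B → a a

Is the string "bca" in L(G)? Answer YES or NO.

Convert to CNF:
  S -> T0 A | T2 B | T3 T2
  A -> T0 T0 | a | c
  B -> T1 T1
  T0 -> d
  T1 -> a
  T2 -> b
  T3 -> c

CYK fill:
  T[0,0] 'b' = {T2}  orig:{}
  T[1,1] 'c' = {A,T3}  orig:{A}
  T[2,2] 'a' = {A,T1}  orig:{A}
  T[0,1] 'bc' = ∅
  T[1,2] 'ca' = ∅
  T[0,2] 'bca' = ∅

S ∉ T[0,2] ⇒ NO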